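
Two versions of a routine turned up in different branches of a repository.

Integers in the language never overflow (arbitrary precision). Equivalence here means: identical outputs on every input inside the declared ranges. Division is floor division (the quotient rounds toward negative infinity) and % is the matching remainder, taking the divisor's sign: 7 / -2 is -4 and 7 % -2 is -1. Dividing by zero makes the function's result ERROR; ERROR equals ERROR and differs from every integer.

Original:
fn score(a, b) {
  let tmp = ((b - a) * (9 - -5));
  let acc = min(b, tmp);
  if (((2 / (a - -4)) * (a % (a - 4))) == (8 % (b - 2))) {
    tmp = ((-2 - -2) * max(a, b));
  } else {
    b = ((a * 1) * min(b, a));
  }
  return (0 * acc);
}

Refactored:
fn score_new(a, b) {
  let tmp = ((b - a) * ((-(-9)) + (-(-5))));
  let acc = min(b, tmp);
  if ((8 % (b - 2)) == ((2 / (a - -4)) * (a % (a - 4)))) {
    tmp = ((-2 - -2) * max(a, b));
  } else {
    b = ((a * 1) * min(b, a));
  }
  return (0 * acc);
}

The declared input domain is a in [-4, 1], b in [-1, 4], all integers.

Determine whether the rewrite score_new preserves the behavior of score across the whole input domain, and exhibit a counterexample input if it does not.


Although arithmetic usage differs, 36/36 inputs agree.
verdict: equivalent


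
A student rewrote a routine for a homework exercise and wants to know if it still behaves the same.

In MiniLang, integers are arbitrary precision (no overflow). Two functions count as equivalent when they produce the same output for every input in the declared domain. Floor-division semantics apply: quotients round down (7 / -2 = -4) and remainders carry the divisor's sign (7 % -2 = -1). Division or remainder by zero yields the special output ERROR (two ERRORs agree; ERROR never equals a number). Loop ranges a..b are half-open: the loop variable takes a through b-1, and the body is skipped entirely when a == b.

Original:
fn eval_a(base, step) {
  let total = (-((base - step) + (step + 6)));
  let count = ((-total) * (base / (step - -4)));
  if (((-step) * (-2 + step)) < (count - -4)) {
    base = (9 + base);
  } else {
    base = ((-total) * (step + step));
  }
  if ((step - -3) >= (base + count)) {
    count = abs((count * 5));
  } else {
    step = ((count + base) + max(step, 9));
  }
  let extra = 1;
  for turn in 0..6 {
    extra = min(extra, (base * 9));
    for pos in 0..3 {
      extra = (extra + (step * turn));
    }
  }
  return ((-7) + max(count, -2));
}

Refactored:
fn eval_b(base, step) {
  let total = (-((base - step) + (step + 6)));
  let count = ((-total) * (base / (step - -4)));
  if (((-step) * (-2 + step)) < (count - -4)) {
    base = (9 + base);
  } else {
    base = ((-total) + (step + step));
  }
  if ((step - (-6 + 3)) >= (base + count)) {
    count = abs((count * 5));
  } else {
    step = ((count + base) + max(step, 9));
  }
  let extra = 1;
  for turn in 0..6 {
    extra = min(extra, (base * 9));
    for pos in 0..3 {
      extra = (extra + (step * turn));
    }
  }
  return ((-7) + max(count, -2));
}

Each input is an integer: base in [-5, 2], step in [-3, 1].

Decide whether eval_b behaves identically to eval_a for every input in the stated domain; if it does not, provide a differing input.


base=-1, step=1 yields -9 from eval_a but 18 from eval_b.
verdict: not equivalent; witness: base=-1, step=1


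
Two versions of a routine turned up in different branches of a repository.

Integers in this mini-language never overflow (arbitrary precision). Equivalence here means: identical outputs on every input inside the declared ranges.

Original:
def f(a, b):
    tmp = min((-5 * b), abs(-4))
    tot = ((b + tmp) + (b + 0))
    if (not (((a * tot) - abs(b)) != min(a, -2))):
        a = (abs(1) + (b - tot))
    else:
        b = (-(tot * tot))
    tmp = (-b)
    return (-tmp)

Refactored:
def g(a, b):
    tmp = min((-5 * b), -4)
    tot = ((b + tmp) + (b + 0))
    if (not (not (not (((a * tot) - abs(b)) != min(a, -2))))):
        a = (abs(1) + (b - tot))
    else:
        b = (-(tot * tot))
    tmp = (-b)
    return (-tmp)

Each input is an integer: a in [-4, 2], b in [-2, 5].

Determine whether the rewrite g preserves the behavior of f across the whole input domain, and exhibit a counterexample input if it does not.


Not equivalent: a=-4, b=-2 separates them (0 vs -64).
f: tmp=4, then tot=0, then (not (((a * tot) - abs(b)) != min(a, -2))) is false, then b=0, then tmp=0, then returns 0
g: tmp=-4, then tot=-8, then (not (not (not (((a * tot) - abs(b)) != min(a, -2))))) is false, then b=-64, then tmp=64, then returns -64
verdict: not equivalent; witness: a=-4, b=-2


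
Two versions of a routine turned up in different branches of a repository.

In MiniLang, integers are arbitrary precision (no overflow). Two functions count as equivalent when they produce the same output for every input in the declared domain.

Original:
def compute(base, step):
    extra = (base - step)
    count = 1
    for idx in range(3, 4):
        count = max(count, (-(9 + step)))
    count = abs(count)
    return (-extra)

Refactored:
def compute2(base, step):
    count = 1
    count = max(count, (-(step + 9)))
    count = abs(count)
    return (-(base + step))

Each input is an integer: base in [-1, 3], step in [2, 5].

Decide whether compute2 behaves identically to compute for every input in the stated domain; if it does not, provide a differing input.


Run the pair on base=-1, step=2.
compute: extra = -3; count = 1; [idx=3]; count = 1; count = 1; return 3
compute2: count = 1; count = 1; count = 1; return -1
3 vs -1 — the two versions disagree here.
verdict: not equivalent; witness: base=-1, step=2


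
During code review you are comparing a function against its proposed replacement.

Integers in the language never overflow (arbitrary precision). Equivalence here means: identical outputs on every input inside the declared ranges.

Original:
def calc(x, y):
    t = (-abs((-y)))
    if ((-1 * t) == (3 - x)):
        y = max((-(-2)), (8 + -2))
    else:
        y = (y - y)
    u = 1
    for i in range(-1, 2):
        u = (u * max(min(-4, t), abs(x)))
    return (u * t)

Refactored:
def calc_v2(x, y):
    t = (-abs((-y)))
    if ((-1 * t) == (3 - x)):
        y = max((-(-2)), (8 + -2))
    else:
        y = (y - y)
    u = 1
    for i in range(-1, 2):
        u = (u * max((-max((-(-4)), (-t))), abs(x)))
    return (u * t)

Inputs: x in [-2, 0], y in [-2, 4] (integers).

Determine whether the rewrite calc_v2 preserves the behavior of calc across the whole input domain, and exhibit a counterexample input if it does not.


Equivalent — the differences include min/max/abs usage differs, yet no declared input distinguishes the two.
Spot check at x=-1, y=0 — calc: t := 0 | ((-1 * t) == (3 - x)): false | y := 0 | u := 1 | iter i=-1: | u := 1 | iter i=0: | u := 1 | iter i=1: | u := 1 | result 0. calc_v2: t := 0 | ((-1 * t) == (3 - x)): false | y := 0 | u := 1 | iter i=-1: | u := 1 | iter i=0: | u := 1 | iter i=1: | u := 1 | result 0. Both give 0.
An exhaustive pass over the 21 declared inputs shows identical outputs.
verdict: equivalent


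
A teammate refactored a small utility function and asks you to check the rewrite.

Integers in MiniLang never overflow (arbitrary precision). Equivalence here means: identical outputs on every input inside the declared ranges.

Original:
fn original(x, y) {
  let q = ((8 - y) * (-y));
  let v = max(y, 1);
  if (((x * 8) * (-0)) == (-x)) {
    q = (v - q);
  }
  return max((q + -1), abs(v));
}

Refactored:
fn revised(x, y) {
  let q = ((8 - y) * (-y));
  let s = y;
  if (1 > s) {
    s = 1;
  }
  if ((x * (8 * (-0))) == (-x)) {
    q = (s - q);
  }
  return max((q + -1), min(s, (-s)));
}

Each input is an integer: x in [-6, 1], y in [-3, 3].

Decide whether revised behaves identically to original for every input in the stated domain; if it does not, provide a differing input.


Evaluate both at x=-6, y=0.
original: q := 0 | v := 1 | (((x * 8) * (-0)) == (-x)): false | result 1
revised: q := 0 | s := 0 | (1 > s): true | s := 1 | ((x * (8 * (-0))) == (-x)): false | result -1
1 vs -1 — the two versions disagree here.
verdict: not equivalent; witness: x=-6, y=0


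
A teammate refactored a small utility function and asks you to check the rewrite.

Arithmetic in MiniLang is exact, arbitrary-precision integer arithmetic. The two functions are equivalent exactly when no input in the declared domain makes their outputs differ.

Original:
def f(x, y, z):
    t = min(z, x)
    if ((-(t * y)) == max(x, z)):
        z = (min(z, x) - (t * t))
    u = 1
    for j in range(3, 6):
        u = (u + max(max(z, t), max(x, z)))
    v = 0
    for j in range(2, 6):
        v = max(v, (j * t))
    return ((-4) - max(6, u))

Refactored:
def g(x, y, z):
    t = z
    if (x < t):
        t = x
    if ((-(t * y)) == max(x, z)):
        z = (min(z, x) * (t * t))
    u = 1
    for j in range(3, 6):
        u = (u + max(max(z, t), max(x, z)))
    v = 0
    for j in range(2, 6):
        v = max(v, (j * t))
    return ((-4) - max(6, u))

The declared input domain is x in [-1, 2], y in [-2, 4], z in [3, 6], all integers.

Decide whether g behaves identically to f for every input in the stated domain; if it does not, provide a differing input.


There is a counterexample at x=2, y=-2, z=4: -11 on one side, -29 on the other.
f: t becomes 2; next ((-(t * y)) == max(x, z)) evaluates to true; next z becomes -2; next u becomes 1; next at j=3:; next u becomes 3; next at j=4:; next u becomes 5; next at j=5:; next u becomes 7; next v becomes 0; next at j=2:; next v becomes 4; next at j=3:; next v becomes 6; next at j=4:; next v becomes 8; next at j=5:; next v becomes 10; next final value -11
g: t becomes 4; next (x < t) evaluates to true; next t becomes 2; next ((-(t * y)) == max(x, z)) evaluates to true; next z becomes 8; next u becomes 1; next at j=3:; next u becomes 9; next at j=4:; next u becomes 17; next at j=5:; next u becomes 25; next v becomes 0; next at j=2:; next v becomes 4; next at j=3:; next v becomes 6; next at j=4:; next v becomes 8; next at j=5:; next v becomes 10; next final value -29
verdict: not equivalent; witness: x=2, y=-2, z=4


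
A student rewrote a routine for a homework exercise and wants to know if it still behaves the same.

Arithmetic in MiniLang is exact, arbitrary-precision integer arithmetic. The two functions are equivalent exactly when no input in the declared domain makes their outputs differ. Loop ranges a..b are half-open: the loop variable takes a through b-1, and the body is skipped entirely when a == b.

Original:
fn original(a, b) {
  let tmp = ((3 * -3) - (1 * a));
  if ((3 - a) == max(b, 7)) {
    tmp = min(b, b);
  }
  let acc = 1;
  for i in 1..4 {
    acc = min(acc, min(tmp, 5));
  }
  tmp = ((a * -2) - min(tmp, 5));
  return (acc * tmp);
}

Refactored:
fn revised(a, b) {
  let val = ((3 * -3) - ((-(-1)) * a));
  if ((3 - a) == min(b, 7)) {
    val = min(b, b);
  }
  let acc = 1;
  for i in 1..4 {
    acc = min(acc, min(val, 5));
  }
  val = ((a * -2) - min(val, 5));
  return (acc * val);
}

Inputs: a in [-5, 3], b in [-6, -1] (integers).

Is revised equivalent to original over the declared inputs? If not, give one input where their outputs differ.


There is a counterexample at a=-4, b=-6: -84 on one side, -65 on the other.
original: tmp = -5; ((3 - a) == max(b, 7)) -> true; tmp = -6; acc = 1; [i=1]; acc = -6; [i=2]; acc = -6; [i=3]; acc = -6; tmp = 14; return -84
revised: val = -5; ((3 - a) == min(b, 7)) -> false; acc = 1; [i=1]; acc = -5; [i=2]; acc = -5; [i=3]; acc = -5; val = 13; return -65
verdict: not equivalent; witness: a=-4, b=-6


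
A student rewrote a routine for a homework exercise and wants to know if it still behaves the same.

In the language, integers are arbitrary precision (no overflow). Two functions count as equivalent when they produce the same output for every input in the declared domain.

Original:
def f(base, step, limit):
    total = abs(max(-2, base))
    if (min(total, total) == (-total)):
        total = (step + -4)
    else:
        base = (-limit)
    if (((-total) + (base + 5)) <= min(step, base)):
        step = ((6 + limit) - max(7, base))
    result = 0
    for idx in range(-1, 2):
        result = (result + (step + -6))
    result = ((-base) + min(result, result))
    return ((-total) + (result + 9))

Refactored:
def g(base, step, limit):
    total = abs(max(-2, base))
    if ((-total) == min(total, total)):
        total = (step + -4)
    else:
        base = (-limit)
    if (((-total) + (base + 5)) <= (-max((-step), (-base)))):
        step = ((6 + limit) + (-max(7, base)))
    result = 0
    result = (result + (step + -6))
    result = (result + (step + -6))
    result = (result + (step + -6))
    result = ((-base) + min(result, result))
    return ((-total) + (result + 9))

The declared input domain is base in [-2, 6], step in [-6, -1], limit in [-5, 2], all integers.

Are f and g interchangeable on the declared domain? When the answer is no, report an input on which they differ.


The two versions differ — the changes include constant usage differs; and local variable names differ; and arithmetic usage differs; and loop structure differs; and min/max/abs usage differs; and statement counts differ.
As a probe, take base=0, step=-3, limit=1: f runs total=0, then (min(total, total) == (-total)) is true, then total=-7, then (((-total) + (base + 5)) <= min(step, base)) is false, then result=0, then (idx=-1), then result=-9, then (idx=0), then result=-18, then (idx=1), then result=-27, then result=-27, then returns -11; g runs total=0, then ((-total) == min(total, total)) is true, then total=-7, then (((-total) + (base + 5)) <= (-max((-step), (-base)))) is false, then result=0, then result=-9, then result=-18, then result=-27, then result=-27, then returns -11; both end at -11.
Checked all 432 inputs in the declared domain: the outputs agree on every one.
verdict: equivalent


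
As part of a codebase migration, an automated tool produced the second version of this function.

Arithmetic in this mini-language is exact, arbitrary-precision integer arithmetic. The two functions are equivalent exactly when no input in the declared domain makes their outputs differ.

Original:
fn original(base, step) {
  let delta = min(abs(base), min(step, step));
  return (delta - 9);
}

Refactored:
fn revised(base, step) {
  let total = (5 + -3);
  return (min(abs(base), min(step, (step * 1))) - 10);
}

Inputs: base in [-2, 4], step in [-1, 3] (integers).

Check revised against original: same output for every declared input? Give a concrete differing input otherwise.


The rewrite breaks on base=-2, step=-1, where the results are -10 and -11.
original: delta becomes -1; next final value -10
revised: total becomes 2; next final value -11
verdict: not equivalent; witness: base=-2, step=-1


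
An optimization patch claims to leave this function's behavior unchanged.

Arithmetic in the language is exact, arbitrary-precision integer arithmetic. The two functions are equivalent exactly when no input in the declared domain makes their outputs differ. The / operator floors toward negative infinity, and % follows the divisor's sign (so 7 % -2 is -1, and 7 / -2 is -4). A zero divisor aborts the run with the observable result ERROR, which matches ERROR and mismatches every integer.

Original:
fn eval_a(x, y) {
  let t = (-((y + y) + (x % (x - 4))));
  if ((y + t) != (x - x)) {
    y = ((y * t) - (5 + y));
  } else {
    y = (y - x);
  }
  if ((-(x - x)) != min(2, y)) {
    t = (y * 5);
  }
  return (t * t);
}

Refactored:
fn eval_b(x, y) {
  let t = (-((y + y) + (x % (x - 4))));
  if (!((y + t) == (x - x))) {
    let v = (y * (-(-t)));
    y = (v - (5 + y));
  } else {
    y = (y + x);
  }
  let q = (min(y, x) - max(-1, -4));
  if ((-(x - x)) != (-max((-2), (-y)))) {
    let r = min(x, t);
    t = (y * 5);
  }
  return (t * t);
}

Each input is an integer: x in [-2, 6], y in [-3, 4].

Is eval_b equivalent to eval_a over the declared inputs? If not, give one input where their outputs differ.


Consider the input x=-2, y=2.
eval_a: t=-2, then ((y + t) != (x - x)) is false, then y=4, then ((-(x - x)) != min(2, y)) is true, then t=20, then returns 400
eval_b: t=-2, then (!((y + t) == (x - x))) is false, then y=0, then q=-1, then ((-(x - x)) != (-max((-2), (-y)))) is false, then returns 4
400 vs 4 — the two versions disagree here.
verdict: not equivalent; witness: x=-2, y=2


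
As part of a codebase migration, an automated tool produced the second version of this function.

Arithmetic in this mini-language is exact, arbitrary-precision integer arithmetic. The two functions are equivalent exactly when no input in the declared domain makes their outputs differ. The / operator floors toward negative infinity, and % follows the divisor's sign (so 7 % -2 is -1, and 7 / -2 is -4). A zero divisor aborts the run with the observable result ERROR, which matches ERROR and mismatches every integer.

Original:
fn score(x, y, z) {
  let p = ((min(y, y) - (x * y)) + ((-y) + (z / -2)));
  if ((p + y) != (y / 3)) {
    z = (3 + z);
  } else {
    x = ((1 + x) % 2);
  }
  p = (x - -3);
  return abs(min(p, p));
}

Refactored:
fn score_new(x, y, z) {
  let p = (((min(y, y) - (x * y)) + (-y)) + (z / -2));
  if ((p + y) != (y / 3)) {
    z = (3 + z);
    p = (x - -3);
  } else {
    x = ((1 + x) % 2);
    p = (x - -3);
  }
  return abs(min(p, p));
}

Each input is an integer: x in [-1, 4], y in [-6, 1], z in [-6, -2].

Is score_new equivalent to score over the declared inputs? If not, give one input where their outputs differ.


Changes here: statement counts differ; constant usage differs; arithmetic usage differs; the full 240-point sweep finds no disagreement.
verdict: equivalent


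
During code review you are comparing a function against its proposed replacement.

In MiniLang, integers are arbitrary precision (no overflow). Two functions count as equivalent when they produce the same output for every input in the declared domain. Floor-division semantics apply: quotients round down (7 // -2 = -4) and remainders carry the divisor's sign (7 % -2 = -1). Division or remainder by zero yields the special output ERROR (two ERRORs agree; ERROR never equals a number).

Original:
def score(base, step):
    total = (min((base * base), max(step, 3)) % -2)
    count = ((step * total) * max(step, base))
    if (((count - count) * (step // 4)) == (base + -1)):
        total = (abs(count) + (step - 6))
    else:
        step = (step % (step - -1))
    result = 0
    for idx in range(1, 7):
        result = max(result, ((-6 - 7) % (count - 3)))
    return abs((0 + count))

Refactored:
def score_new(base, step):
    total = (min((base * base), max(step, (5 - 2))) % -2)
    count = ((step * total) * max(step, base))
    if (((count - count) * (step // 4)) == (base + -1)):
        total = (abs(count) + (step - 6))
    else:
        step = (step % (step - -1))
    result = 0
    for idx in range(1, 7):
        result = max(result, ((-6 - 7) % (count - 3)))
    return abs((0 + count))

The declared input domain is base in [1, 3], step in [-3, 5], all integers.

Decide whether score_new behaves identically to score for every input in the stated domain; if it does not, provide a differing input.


Although arithmetic usage differs; also constant usage differs, 27/27 inputs agree.
verdict: equivalent


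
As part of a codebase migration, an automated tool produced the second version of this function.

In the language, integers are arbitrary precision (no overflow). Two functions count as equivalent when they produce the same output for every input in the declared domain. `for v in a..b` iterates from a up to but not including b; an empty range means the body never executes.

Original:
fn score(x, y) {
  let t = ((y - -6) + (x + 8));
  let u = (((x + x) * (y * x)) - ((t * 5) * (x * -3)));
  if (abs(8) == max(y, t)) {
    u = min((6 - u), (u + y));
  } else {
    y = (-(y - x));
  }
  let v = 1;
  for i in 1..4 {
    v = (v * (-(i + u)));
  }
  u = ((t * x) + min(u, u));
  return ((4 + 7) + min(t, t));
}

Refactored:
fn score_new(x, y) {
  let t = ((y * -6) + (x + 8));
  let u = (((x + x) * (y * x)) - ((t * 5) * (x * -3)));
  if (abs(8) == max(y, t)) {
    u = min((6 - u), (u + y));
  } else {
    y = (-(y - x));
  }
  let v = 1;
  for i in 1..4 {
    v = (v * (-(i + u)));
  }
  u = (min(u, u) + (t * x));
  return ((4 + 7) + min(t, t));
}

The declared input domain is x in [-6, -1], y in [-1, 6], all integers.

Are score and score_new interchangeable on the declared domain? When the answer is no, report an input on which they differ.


At x=-6, y=-1: score gives 18, score_new gives 19.
verdict: not equivalent; witness: x=-6, y=-1


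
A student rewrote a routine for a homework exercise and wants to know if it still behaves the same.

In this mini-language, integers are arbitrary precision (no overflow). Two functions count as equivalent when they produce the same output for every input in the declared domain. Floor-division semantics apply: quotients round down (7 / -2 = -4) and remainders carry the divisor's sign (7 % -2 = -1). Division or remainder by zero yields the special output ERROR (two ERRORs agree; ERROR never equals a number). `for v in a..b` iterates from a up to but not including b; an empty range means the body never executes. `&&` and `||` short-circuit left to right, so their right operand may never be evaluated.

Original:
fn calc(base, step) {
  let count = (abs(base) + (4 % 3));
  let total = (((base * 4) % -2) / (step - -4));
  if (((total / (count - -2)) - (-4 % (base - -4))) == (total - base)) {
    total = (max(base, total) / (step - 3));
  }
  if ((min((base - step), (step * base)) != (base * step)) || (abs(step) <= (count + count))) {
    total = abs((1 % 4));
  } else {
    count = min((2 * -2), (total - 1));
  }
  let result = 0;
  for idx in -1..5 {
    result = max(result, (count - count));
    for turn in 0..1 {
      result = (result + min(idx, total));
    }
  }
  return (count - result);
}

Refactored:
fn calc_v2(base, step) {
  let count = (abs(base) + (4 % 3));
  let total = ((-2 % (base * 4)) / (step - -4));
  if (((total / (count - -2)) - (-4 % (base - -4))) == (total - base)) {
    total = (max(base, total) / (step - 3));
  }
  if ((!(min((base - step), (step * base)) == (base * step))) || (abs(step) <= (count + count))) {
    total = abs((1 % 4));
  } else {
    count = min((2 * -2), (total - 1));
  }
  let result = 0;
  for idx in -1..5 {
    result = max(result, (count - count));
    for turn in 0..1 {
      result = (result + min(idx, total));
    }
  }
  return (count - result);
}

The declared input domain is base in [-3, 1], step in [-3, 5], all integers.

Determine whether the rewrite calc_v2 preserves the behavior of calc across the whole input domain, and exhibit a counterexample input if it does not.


There is a counterexample at base=0, step=-3: -4 on one side, ERROR on the other.
calc: count becomes 1; next total becomes 0; next (((total / (count - -2)) - (-4 % (base - -4))) == (total - base)) evaluates to true; next total becomes 0; next ((min((base - step), (step * base)) != (base * step)) || (abs(step) <= (count + count))) evaluates to false; next count becomes -4; next result becomes 0; next at idx=-1:; next result becomes 0; next at turn=0:; next result becomes -1; next at idx=0:; next result becomes 0; next at turn=0:; next result becomes 0; next at idx=1:; next result becomes 0; next at turn=0:; next result becomes 0; next at idx=2:; next result becomes 0; next at turn=0:; next result becomes 0; next at idx=3:; next result becomes 0; next at turn=0:; next result becomes 0; next at idx=4:; next result becomes 0; next at turn=0:; next result becomes 0; next final value -4
calc_v2: count becomes 1; next hits division by zero so the output is ERROR
verdict: not equivalent; witness: base=0, step=-3


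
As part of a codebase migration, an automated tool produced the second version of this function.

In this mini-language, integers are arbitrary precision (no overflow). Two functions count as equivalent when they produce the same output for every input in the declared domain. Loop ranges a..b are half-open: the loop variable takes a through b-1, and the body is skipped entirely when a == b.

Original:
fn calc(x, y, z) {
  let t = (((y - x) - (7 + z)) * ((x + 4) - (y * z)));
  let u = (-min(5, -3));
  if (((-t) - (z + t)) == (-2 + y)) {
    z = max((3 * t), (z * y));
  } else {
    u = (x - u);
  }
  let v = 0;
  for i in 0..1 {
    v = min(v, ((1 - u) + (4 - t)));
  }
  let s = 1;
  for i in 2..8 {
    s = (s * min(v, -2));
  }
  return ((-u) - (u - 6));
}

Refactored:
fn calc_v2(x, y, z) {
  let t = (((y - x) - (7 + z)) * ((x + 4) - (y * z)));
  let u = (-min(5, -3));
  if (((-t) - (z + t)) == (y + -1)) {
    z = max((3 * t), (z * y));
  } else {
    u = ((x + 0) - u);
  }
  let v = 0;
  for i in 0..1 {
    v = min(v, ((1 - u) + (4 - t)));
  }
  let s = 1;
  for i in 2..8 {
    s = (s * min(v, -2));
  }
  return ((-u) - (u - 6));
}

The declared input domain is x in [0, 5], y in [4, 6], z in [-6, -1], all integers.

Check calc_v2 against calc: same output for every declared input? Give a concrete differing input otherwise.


Try x=0, y=4, z=-3.
calc: t=0, then u=3, then (((-t) - (z + t)) == (-2 + y)) is false, then u=-3, then v=0, then (i=0), then v=0, then s=1, then (i=2), then s=-2, then (i=3), then s=4, then (i=4), then s=-8, then (i=5), then s=16, then (i=6), then s=-32, then (i=7), then s=64, then returns 12
calc_v2: t=0, then u=3, then (((-t) - (z + t)) == (y + -1)) is true, then z=0, then v=0, then (i=0), then v=0, then s=1, then (i=2), then s=-2, then (i=3), then s=4, then (i=4), then s=-8, then (i=5), then s=16, then (i=6), then s=-32, then (i=7), then s=64, then returns 0
12 and 0 differ, so these are not the same function on this domain.
verdict: not equivalent; witness: x=0, y=4, z=-3


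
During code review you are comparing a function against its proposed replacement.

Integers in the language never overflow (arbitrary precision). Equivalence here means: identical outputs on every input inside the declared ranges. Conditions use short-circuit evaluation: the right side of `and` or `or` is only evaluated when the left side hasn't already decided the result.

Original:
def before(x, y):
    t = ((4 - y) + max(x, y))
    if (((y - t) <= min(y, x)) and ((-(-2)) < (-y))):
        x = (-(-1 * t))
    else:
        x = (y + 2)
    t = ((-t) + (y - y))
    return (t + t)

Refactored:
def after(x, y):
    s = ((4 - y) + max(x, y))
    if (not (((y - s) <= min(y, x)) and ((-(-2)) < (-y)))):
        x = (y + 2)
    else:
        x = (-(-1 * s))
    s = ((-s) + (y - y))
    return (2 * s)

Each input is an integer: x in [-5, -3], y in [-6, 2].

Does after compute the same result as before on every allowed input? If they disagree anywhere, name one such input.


Changes here: local variable names differ; boolean connective usage differs; constant usage differs; arithmetic usage differs; the full 27-point sweep finds no disagreement.
verdict: equivalent


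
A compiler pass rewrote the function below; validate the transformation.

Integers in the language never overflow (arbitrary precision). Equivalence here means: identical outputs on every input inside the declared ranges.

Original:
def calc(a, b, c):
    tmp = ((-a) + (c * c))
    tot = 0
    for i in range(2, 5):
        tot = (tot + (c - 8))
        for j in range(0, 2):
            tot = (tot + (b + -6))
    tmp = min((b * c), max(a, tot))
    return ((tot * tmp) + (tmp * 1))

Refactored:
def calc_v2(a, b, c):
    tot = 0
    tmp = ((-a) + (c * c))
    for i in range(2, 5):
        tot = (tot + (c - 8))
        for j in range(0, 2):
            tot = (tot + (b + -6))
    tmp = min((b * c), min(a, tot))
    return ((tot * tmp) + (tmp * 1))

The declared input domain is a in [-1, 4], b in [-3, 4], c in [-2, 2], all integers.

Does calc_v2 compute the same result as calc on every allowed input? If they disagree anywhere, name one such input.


Evaluate both at a=-1, b=-3, c=-2.
calc: tmp = 5; tot = 0; [i=2]; tot = -10; [j=0]; tot = -19; [j=1]; tot = -28; [i=3]; tot = -38; [j=0]; tot = -47; [j=1]; tot = -56; [i=4]; tot = -66; [j=0]; tot = -75; [j=1]; tot = -84; tmp = -1; return 83
calc_v2: tot = 0; tmp = 5; [i=2]; tot = -10; [j=0]; tot = -19; [j=1]; tot = -28; [i=3]; tot = -38; [j=0]; tot = -47; [j=1]; tot = -56; [i=4]; tot = -66; [j=0]; tot = -75; [j=1]; tot = -84; tmp = -84; return 6972
83 vs 6972 — the two versions disagree here.
verdict: not equivalent; witness: a=-1, b=-3, c=-2


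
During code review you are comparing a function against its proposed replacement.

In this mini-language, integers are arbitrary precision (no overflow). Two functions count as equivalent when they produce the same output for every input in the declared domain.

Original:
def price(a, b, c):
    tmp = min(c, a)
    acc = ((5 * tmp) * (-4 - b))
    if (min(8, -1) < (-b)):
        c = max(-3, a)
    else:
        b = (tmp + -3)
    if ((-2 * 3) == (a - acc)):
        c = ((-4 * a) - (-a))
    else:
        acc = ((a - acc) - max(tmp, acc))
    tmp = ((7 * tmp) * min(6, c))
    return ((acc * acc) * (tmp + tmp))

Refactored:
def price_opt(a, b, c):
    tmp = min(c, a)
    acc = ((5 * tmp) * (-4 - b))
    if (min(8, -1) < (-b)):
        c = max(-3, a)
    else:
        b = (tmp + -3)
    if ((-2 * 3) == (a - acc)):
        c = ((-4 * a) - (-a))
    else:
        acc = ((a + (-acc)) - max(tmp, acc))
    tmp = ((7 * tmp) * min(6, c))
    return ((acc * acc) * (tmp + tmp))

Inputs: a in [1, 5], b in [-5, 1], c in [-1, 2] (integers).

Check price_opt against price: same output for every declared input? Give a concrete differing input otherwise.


Equivalent — the differences include arithmetic usage differs, yet no declared input distinguishes the two.
Spot check at a=2, b=-2, c=-1 — price: tmp := -1 | acc := 10 | (min(8, -1) < (-b)): true | c := 2 | ((-2 * 3) == (a - acc)): false | acc := -18 | tmp := -14 | result -9072. price_opt: tmp := -1 | acc := 10 | (min(8, -1) < (-b)): true | c := 2 | ((-2 * 3) == (a - acc)): false | acc := -18 | tmp := -14 | result -9072. Both give -9072.
Sweeping the whole domain (140 inputs) finds no disagreement.
verdict: equivalent


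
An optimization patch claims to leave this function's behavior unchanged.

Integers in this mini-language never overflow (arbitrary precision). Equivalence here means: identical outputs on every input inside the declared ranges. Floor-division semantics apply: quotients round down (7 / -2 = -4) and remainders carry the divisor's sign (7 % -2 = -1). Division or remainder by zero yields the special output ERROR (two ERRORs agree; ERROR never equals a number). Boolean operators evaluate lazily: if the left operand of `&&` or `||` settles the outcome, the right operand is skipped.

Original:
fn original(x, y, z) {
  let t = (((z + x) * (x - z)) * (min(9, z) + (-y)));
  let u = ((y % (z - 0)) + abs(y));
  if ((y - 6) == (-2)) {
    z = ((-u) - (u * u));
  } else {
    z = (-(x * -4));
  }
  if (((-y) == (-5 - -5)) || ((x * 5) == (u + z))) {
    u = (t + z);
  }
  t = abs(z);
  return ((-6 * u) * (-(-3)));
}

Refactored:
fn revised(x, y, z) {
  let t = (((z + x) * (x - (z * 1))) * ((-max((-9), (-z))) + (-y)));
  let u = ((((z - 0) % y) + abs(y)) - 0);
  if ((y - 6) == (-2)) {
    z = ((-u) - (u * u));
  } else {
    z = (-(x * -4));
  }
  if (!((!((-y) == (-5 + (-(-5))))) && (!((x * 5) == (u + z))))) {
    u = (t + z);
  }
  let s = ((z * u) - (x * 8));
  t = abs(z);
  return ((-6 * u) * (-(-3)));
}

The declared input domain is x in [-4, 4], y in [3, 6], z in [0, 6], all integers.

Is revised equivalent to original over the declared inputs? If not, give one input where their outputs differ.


Input x=-4, y=3, z=0: ERROR from original versus -54 from revised.
verdict: not equivalent; witness: x=-4, y=3, z=0


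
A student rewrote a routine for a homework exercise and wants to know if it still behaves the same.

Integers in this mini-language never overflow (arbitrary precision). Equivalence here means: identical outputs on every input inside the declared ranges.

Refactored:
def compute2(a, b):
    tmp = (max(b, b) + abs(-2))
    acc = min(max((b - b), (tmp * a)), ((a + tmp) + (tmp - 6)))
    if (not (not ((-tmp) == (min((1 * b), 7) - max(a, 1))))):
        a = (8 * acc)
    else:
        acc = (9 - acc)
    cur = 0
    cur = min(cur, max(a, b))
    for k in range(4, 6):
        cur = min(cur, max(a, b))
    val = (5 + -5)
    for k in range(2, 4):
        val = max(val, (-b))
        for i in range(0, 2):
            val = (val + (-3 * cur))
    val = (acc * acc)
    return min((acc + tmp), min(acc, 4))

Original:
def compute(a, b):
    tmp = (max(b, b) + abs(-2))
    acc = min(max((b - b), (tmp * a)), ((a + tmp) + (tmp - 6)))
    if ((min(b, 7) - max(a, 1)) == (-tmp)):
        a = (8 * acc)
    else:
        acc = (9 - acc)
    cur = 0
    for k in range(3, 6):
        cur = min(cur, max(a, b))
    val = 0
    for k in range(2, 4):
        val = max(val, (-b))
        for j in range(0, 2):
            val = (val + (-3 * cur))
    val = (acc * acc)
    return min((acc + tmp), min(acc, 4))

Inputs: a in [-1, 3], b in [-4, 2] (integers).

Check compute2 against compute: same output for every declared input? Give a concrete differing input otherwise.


Differences: local variable names differ; loop structure differs; boolean connective usage differs; statement counts differ; min/max/abs usage differs; constant usage differs; arithmetic usage differs — yet all 35 inputs agree.
verdict: equivalent


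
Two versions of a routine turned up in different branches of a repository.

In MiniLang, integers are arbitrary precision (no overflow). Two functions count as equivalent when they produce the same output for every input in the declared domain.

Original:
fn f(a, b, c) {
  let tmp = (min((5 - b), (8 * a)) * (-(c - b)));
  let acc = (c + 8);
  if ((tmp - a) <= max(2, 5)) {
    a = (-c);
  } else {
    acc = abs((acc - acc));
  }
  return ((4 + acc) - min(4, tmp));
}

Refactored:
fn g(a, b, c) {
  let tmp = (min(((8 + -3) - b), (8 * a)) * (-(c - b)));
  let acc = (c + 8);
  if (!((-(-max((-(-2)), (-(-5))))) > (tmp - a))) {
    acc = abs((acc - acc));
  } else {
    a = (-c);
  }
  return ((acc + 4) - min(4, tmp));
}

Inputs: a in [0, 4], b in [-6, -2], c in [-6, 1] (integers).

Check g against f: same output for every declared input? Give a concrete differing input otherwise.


Run the pair on a=2, b=-2, c=-3.
f: tmp = 7; acc = 5; ((tmp - a) <= max(2, 5)) -> true; a = 3; return 5
g: tmp = 7; acc = 5; (!((-(-max((-(-2)), (-(-5))))) > (tmp - a))) -> true; acc = 0; return 0
5 against 0: the behavior changed.
verdict: not equivalent; witness: a=2, b=-2, c=-3


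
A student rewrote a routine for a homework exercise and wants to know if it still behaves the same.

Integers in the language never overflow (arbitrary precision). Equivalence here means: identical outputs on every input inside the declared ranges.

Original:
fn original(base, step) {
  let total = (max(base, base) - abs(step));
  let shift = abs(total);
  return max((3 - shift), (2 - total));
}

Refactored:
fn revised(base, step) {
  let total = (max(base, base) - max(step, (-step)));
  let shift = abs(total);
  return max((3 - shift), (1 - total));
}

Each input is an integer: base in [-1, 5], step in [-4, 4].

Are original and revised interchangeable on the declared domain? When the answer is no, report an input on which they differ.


Try base=-1, step=-4.
original: total := -5 | shift := 5 | result 7
revised: total := -5 | shift := 5 | result 6
7 != 6, so the rewrite changes behavior.
verdict: not equivalent; witness: base=-1, step=-4


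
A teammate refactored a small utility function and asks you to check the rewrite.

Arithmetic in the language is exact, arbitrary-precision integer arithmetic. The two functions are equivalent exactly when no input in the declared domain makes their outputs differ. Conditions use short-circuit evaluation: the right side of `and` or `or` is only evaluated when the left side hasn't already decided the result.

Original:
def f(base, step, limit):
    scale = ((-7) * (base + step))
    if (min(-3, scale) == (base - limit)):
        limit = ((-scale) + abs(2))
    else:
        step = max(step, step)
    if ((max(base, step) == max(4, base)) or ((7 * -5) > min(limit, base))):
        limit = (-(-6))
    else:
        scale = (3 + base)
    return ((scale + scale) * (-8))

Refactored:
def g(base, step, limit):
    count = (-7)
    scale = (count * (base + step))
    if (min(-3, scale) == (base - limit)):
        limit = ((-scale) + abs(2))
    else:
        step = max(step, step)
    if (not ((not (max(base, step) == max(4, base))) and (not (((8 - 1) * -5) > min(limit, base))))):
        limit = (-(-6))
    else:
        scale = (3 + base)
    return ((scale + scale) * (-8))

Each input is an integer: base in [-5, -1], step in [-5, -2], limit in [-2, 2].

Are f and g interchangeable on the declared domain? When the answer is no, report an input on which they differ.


Reading the diff, among the changes: boolean connective usage differs, and statement counts differ, and constant usage differs, and local variable names differ, and arithmetic usage differs.
Spot check at base=-4, step=-3, limit=0 — f: scale becomes 49; next (min(-3, scale) == (base - limit)) evaluates to false; next step becomes -3; next ((max(base, step) == max(4, base)) or ((7 * -5) > min(limit, base))) evaluates to false; next scale becomes -1; next final value 16. g: count becomes -7; next scale becomes 49; next (min(-3, scale) == (base - limit)) evaluates to false; next step becomes -3; next (not ((not (max(base, step) == max(4, base))) and (not (((8 - 1) * -5) > min(limit, base))))) evaluates to false; next scale becomes -1; next final value 16. Both give 16.
Every one of the 100 inputs gives matching results.
verdict: equivalent


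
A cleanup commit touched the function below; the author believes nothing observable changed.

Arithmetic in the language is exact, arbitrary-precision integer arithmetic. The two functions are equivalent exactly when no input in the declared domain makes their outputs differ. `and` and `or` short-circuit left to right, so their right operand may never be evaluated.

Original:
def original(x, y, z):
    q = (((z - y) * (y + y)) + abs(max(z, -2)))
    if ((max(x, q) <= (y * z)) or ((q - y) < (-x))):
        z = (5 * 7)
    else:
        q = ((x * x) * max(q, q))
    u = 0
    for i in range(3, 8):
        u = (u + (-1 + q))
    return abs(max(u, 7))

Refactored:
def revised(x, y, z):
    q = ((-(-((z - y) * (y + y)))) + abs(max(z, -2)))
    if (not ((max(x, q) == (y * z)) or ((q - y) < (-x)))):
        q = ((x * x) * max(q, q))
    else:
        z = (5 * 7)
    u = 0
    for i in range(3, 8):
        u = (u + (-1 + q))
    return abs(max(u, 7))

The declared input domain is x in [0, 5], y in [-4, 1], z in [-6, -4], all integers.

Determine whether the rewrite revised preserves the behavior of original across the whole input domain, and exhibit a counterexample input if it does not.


There is a counterexample at x=0, y=-4, z=-6: 85 on one side, 7 on the other.
original: q := 18 | ((max(x, q) <= (y * z)) or ((q - y) < (-x))): true | z := 35 | u := 0 | iter i=3: | u := 17 | iter i=4: | u := 34 | iter i=5: | u := 51 | iter i=6: | u := 68 | iter i=7: | u := 85 | result 85
revised: q := 18 | (not ((max(x, q) == (y * z)) or ((q - y) < (-x)))): true | q := 0 | u := 0 | iter i=3: | u := -1 | iter i=4: | u := -2 | iter i=5: | u := -3 | iter i=6: | u := -4 | iter i=7: | u := -5 | result 7
verdict: not equivalent; witness: x=0, y=-4, z=-6


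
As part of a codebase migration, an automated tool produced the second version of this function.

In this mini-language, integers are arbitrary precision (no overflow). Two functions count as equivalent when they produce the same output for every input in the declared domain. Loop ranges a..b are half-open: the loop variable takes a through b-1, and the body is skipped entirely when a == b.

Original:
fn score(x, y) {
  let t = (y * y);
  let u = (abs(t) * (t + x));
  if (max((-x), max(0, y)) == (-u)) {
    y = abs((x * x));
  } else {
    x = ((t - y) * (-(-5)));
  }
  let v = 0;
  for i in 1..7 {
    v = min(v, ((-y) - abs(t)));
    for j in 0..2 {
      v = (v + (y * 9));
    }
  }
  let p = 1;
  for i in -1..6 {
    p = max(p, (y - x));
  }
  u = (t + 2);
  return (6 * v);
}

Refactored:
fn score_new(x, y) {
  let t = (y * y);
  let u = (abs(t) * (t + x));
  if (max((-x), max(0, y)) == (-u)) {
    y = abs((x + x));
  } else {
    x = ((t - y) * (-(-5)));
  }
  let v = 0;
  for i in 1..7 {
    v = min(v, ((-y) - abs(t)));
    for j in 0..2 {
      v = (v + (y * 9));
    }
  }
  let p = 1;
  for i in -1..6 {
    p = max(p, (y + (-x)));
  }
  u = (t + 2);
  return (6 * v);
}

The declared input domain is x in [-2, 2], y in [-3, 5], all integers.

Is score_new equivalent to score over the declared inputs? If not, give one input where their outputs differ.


On input x=1, y=0, score returns 102 while score_new returns 204.
verdict: not equivalent; witness: x=1, y=0
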